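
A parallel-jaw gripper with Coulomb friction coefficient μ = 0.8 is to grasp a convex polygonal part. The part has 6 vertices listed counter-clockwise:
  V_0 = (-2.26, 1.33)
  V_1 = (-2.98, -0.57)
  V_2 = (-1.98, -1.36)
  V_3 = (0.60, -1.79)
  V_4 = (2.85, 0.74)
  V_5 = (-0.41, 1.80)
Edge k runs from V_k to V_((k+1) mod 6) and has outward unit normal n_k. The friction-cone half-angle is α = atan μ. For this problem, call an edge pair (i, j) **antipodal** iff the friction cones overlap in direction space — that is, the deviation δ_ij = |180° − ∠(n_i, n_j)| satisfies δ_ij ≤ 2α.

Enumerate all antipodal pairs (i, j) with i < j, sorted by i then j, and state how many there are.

α = atan 0.8 = 38.66°;  2α = 77.32°
n_0 = (-0.9351, +0.3544)
n_1 = (-0.6199, -0.7847)
n_2 = (-0.1644, -0.9864)
n_3 = (+0.7472, -0.6645)
n_4 = (+0.3092, +0.9510)
n_5 = (-0.2462, +0.9692)
  (0,1): δ = 107.55°  ·
  (0,2): δ = 78.71°  ·
  (0,3): δ = 20.89°  ✓
  (0,4): δ = 92.74°  ·
  (0,5): δ = 125.01°  ·
  (1,2): δ = 151.15°  ·
  (1,3): δ = 93.34°  ·
  (1,4): δ = 20.30°  ✓
  (1,5): δ = 52.56°  ✓
  (2,3): δ = 122.19°  ·
  (2,4): δ = 8.55°  ✓
  (2,5): δ = 23.72°  ✓
  (3,4): δ = 66.36°  ✓
  (3,5): δ = 34.10°  ✓
  (4,5): δ = 147.73°  ·
antipodal pairs: 7

count = 7; pairs: (0,3), (1,4), (1,5), (2,4), (2,5), (3,4), (3,5)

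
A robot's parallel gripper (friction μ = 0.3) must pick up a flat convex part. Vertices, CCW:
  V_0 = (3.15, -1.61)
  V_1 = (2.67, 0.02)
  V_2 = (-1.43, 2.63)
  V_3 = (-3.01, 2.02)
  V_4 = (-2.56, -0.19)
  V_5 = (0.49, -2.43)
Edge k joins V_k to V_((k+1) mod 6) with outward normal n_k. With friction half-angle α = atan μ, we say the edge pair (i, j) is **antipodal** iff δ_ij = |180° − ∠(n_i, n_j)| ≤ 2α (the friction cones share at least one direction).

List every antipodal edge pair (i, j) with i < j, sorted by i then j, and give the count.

α = atan 0.3 = 16.70°;  2α = 33.40°
n_0 = (+0.9593, +0.2825)
n_1 = (+0.5370, +0.8436)
n_2 = (-0.3602, +0.9329)
n_3 = (-0.9799, -0.1995)
n_4 = (-0.5919, -0.8060)
n_5 = (+0.2946, -0.9556)
  (0,1): δ = 138.89°  ·
  (0,2): δ = 85.30°  ·
  (0,3): δ = 4.90°  ✓
  (0,4): δ = 37.30°  ·
  (0,5): δ = 90.72°  ·
  (1,2): δ = 126.41°  ·
  (1,3): δ = 46.01°  ·
  (1,4): δ = 3.81°  ✓
  (1,5): δ = 49.61°  ·
  (2,3): δ = 99.60°  ·
  (2,4): δ = 57.40°  ·
  (2,5): δ = 3.98°  ✓
  (3,4): δ = 137.80°  ·
  (3,5): δ = 84.38°  ·
  (4,5): δ = 126.57°  ·
antipodal pairs: 3

count = 3; pairs: (0,3), (1,4), (2,5)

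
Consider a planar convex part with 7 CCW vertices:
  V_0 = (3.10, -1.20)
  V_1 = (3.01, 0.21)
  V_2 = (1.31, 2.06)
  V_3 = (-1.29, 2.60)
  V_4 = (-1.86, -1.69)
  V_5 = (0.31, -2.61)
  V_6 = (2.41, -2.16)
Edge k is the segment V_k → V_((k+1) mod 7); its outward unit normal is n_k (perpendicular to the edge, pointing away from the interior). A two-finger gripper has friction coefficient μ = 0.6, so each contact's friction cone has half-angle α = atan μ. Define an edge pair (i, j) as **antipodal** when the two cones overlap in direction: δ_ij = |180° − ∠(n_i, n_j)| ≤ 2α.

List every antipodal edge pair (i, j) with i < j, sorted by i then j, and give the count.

count = 7; pairs: (0,3), (1,3), (1,4), (1,5), (2,4), (2,5), (3,6)

α = atan 0.6 = 30.96°;  2α = 61.93°
n_0 = (+0.9980, +0.0637)
n_1 = (+0.7363, +0.6766)
n_2 = (+0.2034, +0.9791)
n_3 = (-0.9913, +0.1317)
n_4 = (-0.3903, -0.9207)
n_5 = (+0.2095, -0.9778)
n_6 = (+0.8120, -0.5836)
  (0,1): δ = 141.07°  ·
  (0,2): δ = 105.39°  ·
  (0,3): δ = 11.22°  ✓
  (0,4): δ = 63.37°  ·
  (0,5): δ = 98.44°  ·
  (0,6): δ = 140.64°  ·
  (1,2): δ = 144.31°  ·
  (1,3): δ = 50.15°  ✓
  (1,4): δ = 24.44°  ✓
  (1,5): δ = 59.51°  ✓
  (1,6): δ = 101.71°  ·
  (2,3): δ = 85.84°  ·
  (2,4): δ = 11.24°  ✓
  (2,5): δ = 23.83°  ✓
  (2,6): δ = 66.03°  ·
  (3,4): δ = 105.41°  ·
  (3,5): δ = 70.34°  ·
  (3,6): δ = 28.14°  ✓
  (4,5): δ = 144.93°  ·
  (4,6): δ = 102.73°  ·
  (5,6): δ = 137.80°  ·
antipodal pairs: 7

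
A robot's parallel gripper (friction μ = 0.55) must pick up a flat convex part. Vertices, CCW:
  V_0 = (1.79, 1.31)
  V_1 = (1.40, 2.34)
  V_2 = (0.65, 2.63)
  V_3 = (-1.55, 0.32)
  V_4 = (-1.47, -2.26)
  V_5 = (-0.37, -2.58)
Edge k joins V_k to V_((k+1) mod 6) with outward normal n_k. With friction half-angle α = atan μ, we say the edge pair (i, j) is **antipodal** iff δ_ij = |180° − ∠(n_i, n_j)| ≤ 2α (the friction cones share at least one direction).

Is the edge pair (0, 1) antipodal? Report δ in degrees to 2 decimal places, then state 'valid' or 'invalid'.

α = atan 0.55 = 28.81°;  2α = 57.62°
edge 0: e_0 = (-0.39, +1.03);  n_0 = (+0.9352, +0.3541)
edge 1: e_1 = (-0.75, +0.29);  n_1 = (+0.3606, +0.9327)
∠(n_0, n_1) = 48.12°
δ = |180° − 48.12°| = 131.88°
131.88° > 2α = 57.62°  →  invalid

δ = 131.88°, invalid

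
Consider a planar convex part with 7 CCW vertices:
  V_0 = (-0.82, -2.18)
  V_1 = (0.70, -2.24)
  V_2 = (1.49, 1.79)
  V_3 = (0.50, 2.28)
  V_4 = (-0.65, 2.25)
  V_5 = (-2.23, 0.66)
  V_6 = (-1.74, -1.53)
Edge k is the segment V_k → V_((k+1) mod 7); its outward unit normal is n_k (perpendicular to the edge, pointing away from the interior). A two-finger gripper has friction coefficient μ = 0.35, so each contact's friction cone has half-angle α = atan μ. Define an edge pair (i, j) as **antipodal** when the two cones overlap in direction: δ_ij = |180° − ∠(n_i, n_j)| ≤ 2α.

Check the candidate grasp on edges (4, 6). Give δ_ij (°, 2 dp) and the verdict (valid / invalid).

δ = 80.42°, invalid

α = atan 0.35 = 19.29°;  2α = 38.58°
edge 4: e_4 = (-1.58, -1.59);  n_4 = (-0.7093, +0.7049)
edge 6: e_6 = (+0.92, -0.65);  n_6 = (-0.5770, -0.8167)
∠(n_4, n_6) = 99.58°
δ = |180° − 99.58°| = 80.42°
80.42° > 2α = 38.58°  →  invalid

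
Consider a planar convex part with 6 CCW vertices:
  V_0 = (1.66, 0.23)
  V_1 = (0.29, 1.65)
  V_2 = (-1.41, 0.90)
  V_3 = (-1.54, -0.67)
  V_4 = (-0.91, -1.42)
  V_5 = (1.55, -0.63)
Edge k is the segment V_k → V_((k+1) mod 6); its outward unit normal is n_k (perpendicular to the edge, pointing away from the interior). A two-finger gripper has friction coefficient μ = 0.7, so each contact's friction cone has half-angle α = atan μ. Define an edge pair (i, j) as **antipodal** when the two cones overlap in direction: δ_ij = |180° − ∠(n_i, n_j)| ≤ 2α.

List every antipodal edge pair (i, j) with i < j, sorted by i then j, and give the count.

count = 8; pairs: (0,2), (0,3), (0,4), (1,4), (1,5), (2,4), (2,5), (3,5)

α = atan 0.7 = 34.99°;  2α = 69.98°
n_0 = (+0.7197, +0.6943)
n_1 = (-0.4036, +0.9149)
n_2 = (-0.9966, +0.0825)
n_3 = (-0.7657, -0.6432)
n_4 = (+0.3058, -0.9521)
n_5 = (+0.9919, -0.1269)
  (0,1): δ = 110.17°  ·
  (0,2): δ = 48.71°  ✓
  (0,3): δ = 3.94°  ✓
  (0,4): δ = 63.83°  ✓
  (0,5): δ = 128.74°  ·
  (1,2): δ = 118.54°  ·
  (1,3): δ = 73.78°  ·
  (1,4): δ = 6.00°  ✓
  (1,5): δ = 58.91°  ✓
  (2,3): δ = 135.24°  ·
  (2,4): δ = 67.46°  ✓
  (2,5): δ = 2.56°  ✓
  (3,4): δ = 112.23°  ·
  (3,5): δ = 47.32°  ✓
  (4,5): δ = 115.09°  ·
antipodal pairs: 8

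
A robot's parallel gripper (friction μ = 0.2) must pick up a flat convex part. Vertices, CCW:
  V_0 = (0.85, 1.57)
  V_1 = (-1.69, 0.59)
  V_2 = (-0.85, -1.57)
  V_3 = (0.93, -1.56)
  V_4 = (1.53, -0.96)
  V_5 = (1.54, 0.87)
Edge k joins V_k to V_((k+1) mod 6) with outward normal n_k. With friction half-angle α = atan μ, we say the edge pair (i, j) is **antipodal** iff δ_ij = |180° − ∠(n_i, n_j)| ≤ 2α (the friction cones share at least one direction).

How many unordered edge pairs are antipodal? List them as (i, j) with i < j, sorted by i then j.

α = atan 0.2 = 11.31°;  2α = 22.62°
n_0 = (-0.3600, +0.9330)
n_1 = (-0.9320, -0.3624)
n_2 = (+0.0056, -1.0000)
n_3 = (+0.7071, -0.7071)
n_4 = (+1.0000, -0.0055)
n_5 = (+0.7122, +0.7020)
  (0,1): δ = 89.85°  ·
  (0,2): δ = 20.78°  ✓
  (0,3): δ = 23.90°  ·
  (0,4): δ = 68.59°  ·
  (0,5): δ = 113.49°  ·
  (1,2): δ = 110.93°  ·
  (1,3): δ = 66.25°  ·
  (1,4): δ = 21.56°  ✓
  (1,5): δ = 23.34°  ·
  (2,3): δ = 135.32°  ·
  (2,4): δ = 90.63°  ·
  (2,5): δ = 45.73°  ·
  (3,4): δ = 135.31°  ·
  (3,5): δ = 90.41°  ·
  (4,5): δ = 135.10°  ·
antipodal pairs: 2

count = 2; pairs: (0,2), (1,4)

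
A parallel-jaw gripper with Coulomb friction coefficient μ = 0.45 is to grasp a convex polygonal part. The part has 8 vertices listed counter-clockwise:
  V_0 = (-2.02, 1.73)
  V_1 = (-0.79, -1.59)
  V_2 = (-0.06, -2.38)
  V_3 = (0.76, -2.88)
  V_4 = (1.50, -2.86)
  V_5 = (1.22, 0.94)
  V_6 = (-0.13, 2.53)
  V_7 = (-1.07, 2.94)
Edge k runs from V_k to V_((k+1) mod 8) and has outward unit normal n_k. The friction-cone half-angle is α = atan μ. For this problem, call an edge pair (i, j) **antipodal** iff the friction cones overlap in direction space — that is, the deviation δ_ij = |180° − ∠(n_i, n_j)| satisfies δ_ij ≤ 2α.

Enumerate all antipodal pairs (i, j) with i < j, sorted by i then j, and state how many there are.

count = 10; pairs: (0,4), (0,5), (0,6), (1,4), (1,5), (1,6), (2,5), (2,6), (3,6), (4,7)

α = atan 0.45 = 24.23°;  2α = 48.46°
n_0 = (-0.9377, -0.3474)
n_1 = (-0.7344, -0.6787)
n_2 = (-0.5206, -0.8538)
n_3 = (+0.0270, -0.9996)
n_4 = (+0.9973, +0.0735)
n_5 = (+0.7623, +0.6472)
n_6 = (+0.3998, +0.9166)
n_7 = (-0.7865, +0.6175)
  (0,1): δ = 157.59°  ·
  (0,2): δ = 141.70°  ·
  (0,3): δ = 108.78°  ·
  (0,4): δ = 16.11°  ✓
  (0,5): δ = 20.00°  ✓
  (0,6): δ = 46.11°  ✓
  (0,7): δ = 121.53°  ·
  (1,2): δ = 164.11°  ·
  (1,3): δ = 131.19°  ·
  (1,4): δ = 38.53°  ✓
  (1,5): δ = 2.41°  ✓
  (1,6): δ = 23.70°  ✓
  (1,7): δ = 99.12°  ·
  (2,3): δ = 147.08°  ·
  (2,4): δ = 54.41°  ·
  (2,5): δ = 18.29°  ✓
  (2,6): δ = 7.81°  ✓
  (2,7): δ = 83.24°  ·
  (3,4): δ = 87.33°  ·
  (3,5): δ = 51.22°  ·
  (3,6): δ = 25.11°  ✓
  (3,7): δ = 50.32°  ·
  (4,5): δ = 143.88°  ·
  (4,6): δ = 117.78°  ·
  (4,7): δ = 42.35°  ✓
  (5,6): δ = 153.90°  ·
  (5,7): δ = 78.47°  ·
  (6,7): δ = 104.57°  ·
antipodal pairs: 10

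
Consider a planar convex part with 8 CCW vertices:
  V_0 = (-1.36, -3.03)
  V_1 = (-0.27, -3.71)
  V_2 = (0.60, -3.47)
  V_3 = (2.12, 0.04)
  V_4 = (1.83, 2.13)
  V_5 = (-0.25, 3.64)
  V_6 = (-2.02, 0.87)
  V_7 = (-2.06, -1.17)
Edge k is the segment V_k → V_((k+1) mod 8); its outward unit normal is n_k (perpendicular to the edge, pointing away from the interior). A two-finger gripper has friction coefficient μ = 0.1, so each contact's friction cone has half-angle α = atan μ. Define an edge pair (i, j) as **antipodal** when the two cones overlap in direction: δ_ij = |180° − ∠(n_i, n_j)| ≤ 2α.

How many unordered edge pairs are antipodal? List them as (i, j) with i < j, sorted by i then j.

count = 3; pairs: (0,4), (2,5), (3,6)

α = atan 0.1 = 5.71°;  2α = 11.42°
n_0 = (-0.5293, -0.8484)
n_1 = (+0.2659, -0.9640)
n_2 = (+0.9177, -0.3974)
n_3 = (+0.9905, +0.1374)
n_4 = (+0.5875, +0.8092)
n_5 = (-0.8427, +0.5384)
n_6 = (-0.9998, +0.0196)
n_7 = (-0.9359, -0.3522)
  (0,1): δ = 132.62°  ·
  (0,2): δ = 81.46°  ·
  (0,3): δ = 50.14°  ·
  (0,4): δ = 4.02°  ✓
  (0,5): δ = 89.38°  ·
  (0,6): δ = 120.83°  ·
  (0,7): δ = 142.58°  ·
  (1,2): δ = 128.84°  ·
  (1,3): δ = 97.52°  ·
  (1,4): δ = 51.40°  ·
  (1,5): δ = 42.00°  ·
  (1,6): δ = 73.45°  ·
  (1,7): δ = 95.20°  ·
  (2,3): δ = 148.69°  ·
  (2,4): δ = 102.56°  ·
  (2,5): δ = 9.16°  ✓
  (2,6): δ = 22.29°  ·
  (2,7): δ = 44.04°  ·
  (3,4): δ = 133.88°  ·
  (3,5): δ = 40.48°  ·
  (3,6): δ = 9.02°  ✓
  (3,7): δ = 12.72°  ·
  (4,5): δ = 86.60°  ·
  (4,6): δ = 55.15°  ·
  (4,7): δ = 33.40°  ·
  (5,6): δ = 148.55°  ·
  (5,7): δ = 126.80°  ·
  (6,7): δ = 158.25°  ·
antipodal pairs: 3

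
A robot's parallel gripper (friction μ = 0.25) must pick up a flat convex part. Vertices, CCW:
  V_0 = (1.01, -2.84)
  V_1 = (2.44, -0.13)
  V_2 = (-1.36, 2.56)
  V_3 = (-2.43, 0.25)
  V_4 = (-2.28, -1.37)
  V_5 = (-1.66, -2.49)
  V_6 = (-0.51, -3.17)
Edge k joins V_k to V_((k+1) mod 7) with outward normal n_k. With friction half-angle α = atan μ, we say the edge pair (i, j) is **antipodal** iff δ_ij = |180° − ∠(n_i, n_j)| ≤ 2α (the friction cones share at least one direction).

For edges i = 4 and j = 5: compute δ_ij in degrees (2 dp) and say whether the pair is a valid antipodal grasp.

α = atan 0.25 = 14.04°;  2α = 28.07°
edge 4: e_4 = (+0.62, -1.12);  n_4 = (-0.8749, -0.4843)
edge 5: e_5 = (+1.15, -0.68);  n_5 = (-0.5090, -0.8608)
∠(n_4, n_5) = 30.44°
δ = |180° − 30.44°| = 149.56°
149.56° > 2α = 28.07°  →  invalid

δ = 149.56°, invalid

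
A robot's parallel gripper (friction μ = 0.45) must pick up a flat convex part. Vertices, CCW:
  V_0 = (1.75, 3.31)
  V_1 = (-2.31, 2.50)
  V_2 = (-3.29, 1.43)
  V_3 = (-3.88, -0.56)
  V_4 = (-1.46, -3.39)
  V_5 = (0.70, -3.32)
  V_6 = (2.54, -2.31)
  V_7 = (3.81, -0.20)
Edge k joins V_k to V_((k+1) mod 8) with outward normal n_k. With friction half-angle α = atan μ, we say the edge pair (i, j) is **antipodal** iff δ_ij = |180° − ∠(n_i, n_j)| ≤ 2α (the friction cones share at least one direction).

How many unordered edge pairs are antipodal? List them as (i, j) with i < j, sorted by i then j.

count = 10; pairs: (0,4), (0,5), (0,6), (1,4), (1,5), (1,6), (2,5), (2,6), (2,7), (3,7)

α = atan 0.45 = 24.23°;  2α = 48.46°
n_0 = (-0.1957, +0.9807)
n_1 = (-0.7374, +0.6754)
n_2 = (-0.9587, +0.2843)
n_3 = (-0.7600, -0.6499)
n_4 = (+0.0324, -0.9995)
n_5 = (+0.4812, -0.8766)
n_6 = (+0.8568, -0.5157)
n_7 = (+0.8624, +0.5062)
  (0,1): δ = 143.77°  ·
  (0,2): δ = 117.80°  ·
  (0,3): δ = 60.75°  ·
  (0,4): δ = 9.43°  ✓
  (0,5): δ = 17.48°  ✓
  (0,6): δ = 47.67°  ✓
  (0,7): δ = 109.13°  ·
  (1,2): δ = 154.03°  ·
  (1,3): δ = 96.98°  ·
  (1,4): δ = 45.66°  ✓
  (1,5): δ = 18.75°  ✓
  (1,6): δ = 11.44°  ✓
  (1,7): δ = 72.89°  ·
  (2,3): δ = 122.95°  ·
  (2,4): δ = 71.63°  ·
  (2,5): δ = 44.72°  ✓
  (2,6): δ = 14.53°  ✓
  (2,7): δ = 46.92°  ✓
  (3,4): δ = 128.68°  ·
  (3,5): δ = 101.77°  ·
  (3,6): δ = 71.58°  ·
  (3,7): δ = 10.13°  ✓
  (4,5): δ = 153.09°  ·
  (4,6): δ = 122.90°  ·
  (4,7): δ = 61.45°  ·
  (5,6): δ = 149.81°  ·
  (5,7): δ = 88.35°  ·
  (6,7): δ = 118.55°  ·
antipodal pairs: 10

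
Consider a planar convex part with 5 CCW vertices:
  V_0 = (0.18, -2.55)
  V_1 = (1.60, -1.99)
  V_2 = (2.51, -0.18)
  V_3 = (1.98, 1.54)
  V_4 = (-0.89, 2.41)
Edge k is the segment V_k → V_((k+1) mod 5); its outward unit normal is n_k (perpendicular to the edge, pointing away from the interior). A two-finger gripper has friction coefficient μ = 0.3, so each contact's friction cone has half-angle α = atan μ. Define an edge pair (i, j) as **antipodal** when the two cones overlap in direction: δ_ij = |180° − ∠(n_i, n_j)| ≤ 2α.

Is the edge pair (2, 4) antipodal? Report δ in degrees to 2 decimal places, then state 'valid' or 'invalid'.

δ = 4.95°, valid

α = atan 0.3 = 16.70°;  2α = 33.40°
edge 2: e_2 = (-0.53, +1.72);  n_2 = (+0.9557, +0.2945)
edge 4: e_4 = (+1.07, -4.96);  n_4 = (-0.9775, -0.2109)
∠(n_2, n_4) = 175.05°
δ = |180° − 175.05°| = 4.95°
4.95° ≤ 2α = 33.40°  →  valid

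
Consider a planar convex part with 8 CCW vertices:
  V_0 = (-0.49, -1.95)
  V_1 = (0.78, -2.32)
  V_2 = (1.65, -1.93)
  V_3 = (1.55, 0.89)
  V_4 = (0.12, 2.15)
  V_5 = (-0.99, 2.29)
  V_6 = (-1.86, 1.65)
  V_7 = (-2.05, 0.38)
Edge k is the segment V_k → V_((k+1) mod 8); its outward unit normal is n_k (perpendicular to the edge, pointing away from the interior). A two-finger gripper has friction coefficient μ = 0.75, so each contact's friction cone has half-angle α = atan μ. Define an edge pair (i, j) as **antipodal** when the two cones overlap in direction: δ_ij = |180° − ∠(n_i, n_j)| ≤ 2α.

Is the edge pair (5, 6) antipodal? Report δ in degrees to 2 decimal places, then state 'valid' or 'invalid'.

δ = 134.85°, invalid

α = atan 0.75 = 36.87°;  2α = 73.74°
edge 5: e_5 = (-0.87, -0.64);  n_5 = (-0.5926, +0.8055)
edge 6: e_6 = (-0.19, -1.27);  n_6 = (-0.9890, +0.1480)
∠(n_5, n_6) = 45.15°
δ = |180° − 45.15°| = 134.85°
134.85° > 2α = 73.74°  →  invalid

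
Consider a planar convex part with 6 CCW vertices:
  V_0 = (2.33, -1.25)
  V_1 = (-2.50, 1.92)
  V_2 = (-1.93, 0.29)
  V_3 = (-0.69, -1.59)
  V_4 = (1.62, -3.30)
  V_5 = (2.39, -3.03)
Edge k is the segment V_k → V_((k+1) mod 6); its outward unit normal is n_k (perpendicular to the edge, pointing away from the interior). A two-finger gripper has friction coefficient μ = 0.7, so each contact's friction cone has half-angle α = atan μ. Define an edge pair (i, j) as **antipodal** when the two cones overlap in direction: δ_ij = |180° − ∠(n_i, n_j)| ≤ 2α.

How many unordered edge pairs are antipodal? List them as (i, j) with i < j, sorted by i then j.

count = 7; pairs: (0,1), (0,2), (0,3), (0,4), (1,5), (2,5), (3,5)

α = atan 0.7 = 34.99°;  2α = 69.98°
n_0 = (+0.5487, +0.8360)
n_1 = (-0.9439, -0.3301)
n_2 = (-0.8348, -0.5506)
n_3 = (-0.5950, -0.8037)
n_4 = (+0.3309, -0.9437)
n_5 = (+0.9994, +0.0337)
  (0,1): δ = 37.45°  ✓
  (0,2): δ = 23.31°  ✓
  (0,3): δ = 3.23°  ✓
  (0,4): δ = 52.60°  ✓
  (0,5): δ = 125.21°  ·
  (1,2): δ = 165.87°  ·
  (1,3): δ = 145.79°  ·
  (1,4): δ = 89.95°  ·
  (1,5): δ = 17.34°  ✓
  (2,3): δ = 159.92°  ·
  (2,4): δ = 104.08°  ·
  (2,5): δ = 31.48°  ✓
  (3,4): δ = 124.17°  ·
  (3,5): δ = 51.56°  ✓
  (4,5): δ = 107.39°  ·
antipodal pairs: 7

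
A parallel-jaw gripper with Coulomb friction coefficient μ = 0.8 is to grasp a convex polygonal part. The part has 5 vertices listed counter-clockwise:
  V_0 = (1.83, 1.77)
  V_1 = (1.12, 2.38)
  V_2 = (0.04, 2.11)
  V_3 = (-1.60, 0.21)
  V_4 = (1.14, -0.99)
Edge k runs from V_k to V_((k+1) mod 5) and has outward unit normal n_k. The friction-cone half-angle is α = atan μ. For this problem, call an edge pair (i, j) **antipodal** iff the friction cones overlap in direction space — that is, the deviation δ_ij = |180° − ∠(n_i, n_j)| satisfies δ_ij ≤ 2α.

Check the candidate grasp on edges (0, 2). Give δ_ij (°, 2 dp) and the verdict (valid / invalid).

δ = 90.13°, invalid

α = atan 0.8 = 38.66°;  2α = 77.32°
edge 0: e_0 = (-0.71, +0.61);  n_0 = (+0.6517, +0.7585)
edge 2: e_2 = (-1.64, -1.90);  n_2 = (-0.7570, +0.6534)
∠(n_0, n_2) = 89.87°
δ = |180° − 89.87°| = 90.13°
90.13° > 2α = 77.32°  →  invalid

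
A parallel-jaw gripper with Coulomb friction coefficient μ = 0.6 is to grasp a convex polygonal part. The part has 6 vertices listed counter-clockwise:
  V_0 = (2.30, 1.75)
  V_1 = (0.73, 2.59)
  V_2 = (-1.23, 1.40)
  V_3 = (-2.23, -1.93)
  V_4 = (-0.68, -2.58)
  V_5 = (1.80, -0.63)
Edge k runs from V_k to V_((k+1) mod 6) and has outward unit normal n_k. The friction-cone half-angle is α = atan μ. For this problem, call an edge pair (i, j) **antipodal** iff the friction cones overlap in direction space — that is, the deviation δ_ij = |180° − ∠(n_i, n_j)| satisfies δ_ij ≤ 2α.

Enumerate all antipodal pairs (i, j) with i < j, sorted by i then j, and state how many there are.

count = 6; pairs: (0,3), (1,3), (1,4), (1,5), (2,4), (2,5)

α = atan 0.6 = 30.96°;  2α = 61.93°
n_0 = (+0.4718, +0.8817)
n_1 = (-0.5190, +0.8548)
n_2 = (-0.9577, +0.2876)
n_3 = (-0.3867, -0.9222)
n_4 = (+0.6181, -0.7861)
n_5 = (+0.9786, -0.2056)
  (0,1): δ = 120.59°  ·
  (0,2): δ = 78.57°  ·
  (0,3): δ = 5.40°  ✓
  (0,4): δ = 66.33°  ·
  (0,5): δ = 106.28°  ·
  (1,2): δ = 137.98°  ·
  (1,3): δ = 54.01°  ✓
  (1,4): δ = 6.91°  ✓
  (1,5): δ = 46.87°  ✓
  (2,3): δ = 96.04°  ·
  (2,4): δ = 35.11°  ✓
  (2,5): δ = 4.85°  ✓
  (3,4): δ = 119.07°  ·
  (3,5): δ = 79.11°  ·
  (4,5): δ = 140.04°  ·
antipodal pairs: 6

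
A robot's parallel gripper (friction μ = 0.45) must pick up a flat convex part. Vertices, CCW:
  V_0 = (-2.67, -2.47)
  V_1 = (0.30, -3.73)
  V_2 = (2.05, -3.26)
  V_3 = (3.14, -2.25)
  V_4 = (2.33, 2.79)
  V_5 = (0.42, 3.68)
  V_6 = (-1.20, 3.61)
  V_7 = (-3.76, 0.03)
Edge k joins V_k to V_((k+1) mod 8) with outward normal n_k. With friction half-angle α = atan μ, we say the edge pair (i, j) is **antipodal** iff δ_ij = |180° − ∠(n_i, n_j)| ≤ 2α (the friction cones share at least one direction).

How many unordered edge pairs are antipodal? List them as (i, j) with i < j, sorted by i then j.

α = atan 0.45 = 24.23°;  2α = 48.46°
n_0 = (-0.3905, -0.9206)
n_1 = (+0.2594, -0.9658)
n_2 = (+0.6797, -0.7335)
n_3 = (+0.9873, +0.1587)
n_4 = (+0.4224, +0.9064)
n_5 = (-0.0432, +0.9991)
n_6 = (-0.8134, +0.5817)
n_7 = (-0.9167, -0.3997)
  (0,1): δ = 141.98°  ·
  (0,2): δ = 114.19°  ·
  (0,3): δ = 57.88°  ·
  (0,4): δ = 2.00°  ✓
  (0,5): δ = 25.46°  ✓
  (0,6): δ = 77.42°  ·
  (0,7): δ = 136.55°  ·
  (1,2): δ = 152.21°  ·
  (1,3): δ = 95.90°  ·
  (1,4): δ = 40.02°  ✓
  (1,5): δ = 12.56°  ✓
  (1,6): δ = 39.40°  ✓
  (1,7): δ = 98.52°  ·
  (2,3): δ = 123.69°  ·
  (2,4): δ = 67.80°  ·
  (2,5): δ = 40.34°  ✓
  (2,6): δ = 11.61°  ✓
  (2,7): δ = 70.74°  ·
  (3,4): δ = 124.11°  ·
  (3,5): δ = 96.66°  ·
  (3,6): δ = 44.70°  ✓
  (3,7): δ = 14.43°  ✓
  (4,5): δ = 152.54°  ·
  (4,6): δ = 100.58°  ·
  (4,7): δ = 41.46°  ✓
  (5,6): δ = 128.04°  ·
  (5,7): δ = 68.92°  ·
  (6,7): δ = 120.87°  ·
antipodal pairs: 10

count = 10; pairs: (0,4), (0,5), (1,4), (1,5), (1,6), (2,5), (2,6), (3,6), (3,7), (4,7)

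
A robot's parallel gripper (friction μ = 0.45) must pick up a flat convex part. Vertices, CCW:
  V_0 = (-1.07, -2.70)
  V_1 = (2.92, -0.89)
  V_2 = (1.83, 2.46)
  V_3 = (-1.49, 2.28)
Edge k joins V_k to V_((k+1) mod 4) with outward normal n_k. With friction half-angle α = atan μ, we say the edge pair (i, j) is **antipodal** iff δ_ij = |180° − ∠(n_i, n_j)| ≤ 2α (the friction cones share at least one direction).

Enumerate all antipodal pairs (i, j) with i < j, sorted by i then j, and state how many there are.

α = atan 0.45 = 24.23°;  2α = 48.46°
n_0 = (+0.4131, -0.9107)
n_1 = (+0.9509, +0.3094)
n_2 = (-0.0541, +0.9985)
n_3 = (-0.9965, -0.0840)
  (0,1): δ = 96.38°  ·
  (0,2): δ = 21.30°  ✓
  (0,3): δ = 70.42°  ·
  (1,2): δ = 104.92°  ·
  (1,3): δ = 13.20°  ✓
  (2,3): δ = 88.28°  ·
antipodal pairs: 2

count = 2; pairs: (0,2), (1,3)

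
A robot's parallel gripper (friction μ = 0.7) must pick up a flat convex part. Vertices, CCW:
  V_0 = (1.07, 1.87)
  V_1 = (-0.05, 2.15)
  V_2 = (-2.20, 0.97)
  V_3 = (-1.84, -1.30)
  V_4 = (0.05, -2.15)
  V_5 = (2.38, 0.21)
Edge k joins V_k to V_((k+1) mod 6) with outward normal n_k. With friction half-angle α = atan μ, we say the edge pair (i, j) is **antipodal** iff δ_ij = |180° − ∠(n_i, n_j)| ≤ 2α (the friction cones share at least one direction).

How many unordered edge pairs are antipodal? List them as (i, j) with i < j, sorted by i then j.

count = 8; pairs: (0,2), (0,3), (0,4), (1,3), (1,4), (2,4), (2,5), (3,5)

α = atan 0.7 = 34.99°;  2α = 69.98°
n_0 = (+0.2425, +0.9701)
n_1 = (-0.4811, +0.8766)
n_2 = (-0.9877, -0.1566)
n_3 = (-0.4102, -0.9120)
n_4 = (+0.7116, -0.7026)
n_5 = (+0.7850, +0.6195)
  (0,1): δ = 137.20°  ·
  (0,2): δ = 66.95°  ✓
  (0,3): δ = 10.18°  ✓
  (0,4): δ = 59.40°  ✓
  (0,5): δ = 142.32°  ·
  (1,2): δ = 109.75°  ·
  (1,3): δ = 52.97°  ✓
  (1,4): δ = 16.61°  ✓
  (1,5): δ = 99.52°  ·
  (2,3): δ = 123.23°  ·
  (2,4): δ = 53.65°  ✓
  (2,5): δ = 29.27°  ✓
  (3,4): δ = 110.42°  ·
  (3,5): δ = 27.51°  ✓
  (4,5): δ = 97.09°  ·
antipodal pairs: 8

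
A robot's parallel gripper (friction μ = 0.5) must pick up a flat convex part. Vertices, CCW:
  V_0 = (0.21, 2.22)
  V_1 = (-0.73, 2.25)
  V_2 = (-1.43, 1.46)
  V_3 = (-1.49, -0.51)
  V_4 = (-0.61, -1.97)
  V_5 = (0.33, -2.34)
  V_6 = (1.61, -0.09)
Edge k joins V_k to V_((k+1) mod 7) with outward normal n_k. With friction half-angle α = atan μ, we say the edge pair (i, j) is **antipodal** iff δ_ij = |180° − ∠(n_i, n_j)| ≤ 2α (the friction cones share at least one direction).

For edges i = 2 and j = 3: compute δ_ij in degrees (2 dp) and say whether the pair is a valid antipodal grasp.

α = atan 0.5 = 26.57°;  2α = 53.13°
edge 2: e_2 = (-0.06, -1.97);  n_2 = (-0.9995, +0.0304)
edge 3: e_3 = (+0.88, -1.46);  n_3 = (-0.8565, -0.5162)
∠(n_2, n_3) = 32.82°
δ = |180° − 32.82°| = 147.18°
147.18° > 2α = 53.13°  →  invalid

δ = 147.18°, invalid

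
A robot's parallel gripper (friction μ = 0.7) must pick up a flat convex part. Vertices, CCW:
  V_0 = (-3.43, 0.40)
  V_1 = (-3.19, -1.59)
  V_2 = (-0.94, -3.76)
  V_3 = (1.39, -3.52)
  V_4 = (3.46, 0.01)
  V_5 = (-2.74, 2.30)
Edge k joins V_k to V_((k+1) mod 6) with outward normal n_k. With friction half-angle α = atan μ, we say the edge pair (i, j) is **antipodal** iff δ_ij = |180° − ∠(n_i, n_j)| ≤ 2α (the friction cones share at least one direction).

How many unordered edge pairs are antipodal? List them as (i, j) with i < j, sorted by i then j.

count = 6; pairs: (0,3), (0,4), (1,4), (2,4), (2,5), (3,5)

α = atan 0.7 = 34.99°;  2α = 69.98°
n_0 = (-0.9928, -0.1197)
n_1 = (-0.6942, -0.7198)
n_2 = (+0.1025, -0.9947)
n_3 = (+0.8626, -0.5058)
n_4 = (+0.3465, +0.9381)
n_5 = (-0.9399, +0.3413)
  (0,1): δ = 140.84°  ·
  (0,2): δ = 91.00°  ·
  (0,3): δ = 37.26°  ✓
  (0,4): δ = 62.85°  ✓
  (0,5): δ = 153.16°  ·
  (1,2): δ = 130.16°  ·
  (1,3): δ = 76.42°  ·
  (1,4): δ = 23.69°  ✓
  (1,5): δ = 114.00°  ·
  (2,3): δ = 126.27°  ·
  (2,4): δ = 26.15°  ✓
  (2,5): δ = 64.16°  ✓
  (3,4): δ = 79.88°  ·
  (3,5): δ = 10.43°  ✓
  (4,5): δ = 89.69°  ·
antipodal pairs: 6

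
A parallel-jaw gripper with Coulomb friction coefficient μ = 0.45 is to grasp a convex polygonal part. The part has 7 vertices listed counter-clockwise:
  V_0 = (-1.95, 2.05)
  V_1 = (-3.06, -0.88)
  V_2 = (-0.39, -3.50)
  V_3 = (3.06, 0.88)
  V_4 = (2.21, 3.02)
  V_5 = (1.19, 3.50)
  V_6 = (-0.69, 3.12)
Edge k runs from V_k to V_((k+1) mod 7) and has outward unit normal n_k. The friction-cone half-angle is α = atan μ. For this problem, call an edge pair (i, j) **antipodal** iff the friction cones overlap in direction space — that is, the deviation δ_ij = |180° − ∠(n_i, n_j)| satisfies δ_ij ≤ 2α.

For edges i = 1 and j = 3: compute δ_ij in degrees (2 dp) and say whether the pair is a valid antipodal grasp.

α = atan 0.45 = 24.23°;  2α = 48.46°
edge 1: e_1 = (+2.67, -2.62);  n_1 = (-0.7004, -0.7138)
edge 3: e_3 = (-0.85, +2.14);  n_3 = (+0.9294, +0.3691)
∠(n_1, n_3) = 156.12°
δ = |180° − 156.12°| = 23.88°
23.88° ≤ 2α = 48.46°  →  valid

δ = 23.88°, valid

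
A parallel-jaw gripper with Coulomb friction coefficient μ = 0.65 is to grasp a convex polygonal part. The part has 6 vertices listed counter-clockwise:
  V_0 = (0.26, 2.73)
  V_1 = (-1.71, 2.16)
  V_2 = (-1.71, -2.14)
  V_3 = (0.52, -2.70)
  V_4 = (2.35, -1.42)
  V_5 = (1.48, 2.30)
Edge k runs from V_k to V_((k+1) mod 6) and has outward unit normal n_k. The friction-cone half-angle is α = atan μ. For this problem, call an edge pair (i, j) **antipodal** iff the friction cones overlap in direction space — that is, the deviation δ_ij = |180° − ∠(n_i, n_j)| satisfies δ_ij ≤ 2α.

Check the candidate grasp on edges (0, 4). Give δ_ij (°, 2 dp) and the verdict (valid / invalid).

δ = 87.03°, invalid

α = atan 0.65 = 33.02°;  2α = 66.05°
edge 0: e_0 = (-1.97, -0.57);  n_0 = (-0.2779, +0.9606)
edge 4: e_4 = (-0.87, +3.72);  n_4 = (+0.9737, +0.2277)
∠(n_0, n_4) = 92.97°
δ = |180° − 92.97°| = 87.03°
87.03° > 2α = 66.05°  →  invalid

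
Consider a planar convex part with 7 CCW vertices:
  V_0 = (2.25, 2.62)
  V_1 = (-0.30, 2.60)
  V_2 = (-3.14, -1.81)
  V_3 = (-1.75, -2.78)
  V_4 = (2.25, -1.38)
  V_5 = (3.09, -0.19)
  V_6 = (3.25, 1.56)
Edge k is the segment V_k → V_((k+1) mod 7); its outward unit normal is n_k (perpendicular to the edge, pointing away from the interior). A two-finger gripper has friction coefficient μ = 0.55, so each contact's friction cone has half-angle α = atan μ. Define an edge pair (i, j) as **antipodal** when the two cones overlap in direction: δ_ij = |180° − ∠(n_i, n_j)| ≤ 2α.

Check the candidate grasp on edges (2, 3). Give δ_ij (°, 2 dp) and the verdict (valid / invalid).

δ = 125.80°, invalid

α = atan 0.55 = 28.81°;  2α = 57.62°
edge 2: e_2 = (+1.39, -0.97);  n_2 = (-0.5723, -0.8201)
edge 3: e_3 = (+4.00, +1.40);  n_3 = (+0.3304, -0.9439)
∠(n_2, n_3) = 54.20°
δ = |180° − 54.20°| = 125.80°
125.80° > 2α = 57.62°  →  invalid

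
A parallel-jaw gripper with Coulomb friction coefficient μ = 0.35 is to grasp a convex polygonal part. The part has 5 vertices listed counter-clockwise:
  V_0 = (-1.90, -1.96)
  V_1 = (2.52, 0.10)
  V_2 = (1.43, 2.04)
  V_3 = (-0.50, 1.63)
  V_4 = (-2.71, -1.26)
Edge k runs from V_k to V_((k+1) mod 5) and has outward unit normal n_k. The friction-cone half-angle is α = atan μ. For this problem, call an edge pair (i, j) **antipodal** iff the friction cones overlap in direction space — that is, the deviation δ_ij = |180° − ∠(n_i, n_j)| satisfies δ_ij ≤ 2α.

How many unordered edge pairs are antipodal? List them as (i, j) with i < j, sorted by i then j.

α = atan 0.35 = 19.29°;  2α = 38.58°
n_0 = (+0.4224, -0.9064)
n_1 = (+0.8718, +0.4898)
n_2 = (-0.2078, +0.9782)
n_3 = (-0.7944, +0.6075)
n_4 = (-0.6539, -0.7566)
  (0,1): δ = 85.66°  ·
  (0,2): δ = 13.00°  ✓
  (0,3): δ = 27.61°  ✓
  (0,4): δ = 114.18°  ·
  (1,2): δ = 107.34°  ·
  (1,3): δ = 66.74°  ·
  (1,4): δ = 19.84°  ✓
  (2,3): δ = 139.40°  ·
  (2,4): δ = 52.83°  ·
  (3,4): δ = 93.43°  ·
antipodal pairs: 3

count = 3; pairs: (0,2), (0,3), (1,4)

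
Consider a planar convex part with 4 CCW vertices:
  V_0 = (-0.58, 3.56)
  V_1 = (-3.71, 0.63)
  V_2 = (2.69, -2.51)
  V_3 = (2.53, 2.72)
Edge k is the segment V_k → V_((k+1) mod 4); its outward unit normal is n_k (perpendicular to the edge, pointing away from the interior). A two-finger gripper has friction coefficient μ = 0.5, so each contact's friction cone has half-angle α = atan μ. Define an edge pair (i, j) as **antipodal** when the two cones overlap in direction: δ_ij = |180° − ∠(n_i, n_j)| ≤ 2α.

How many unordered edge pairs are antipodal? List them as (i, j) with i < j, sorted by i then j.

count = 2; pairs: (0,2), (1,3)

α = atan 0.5 = 26.57°;  2α = 53.13°
n_0 = (-0.6834, +0.7300)
n_1 = (-0.4405, -0.8978)
n_2 = (+0.9995, +0.0306)
n_3 = (+0.2608, +0.9654)
  (0,1): δ = 69.24°  ·
  (0,2): δ = 48.64°  ✓
  (0,3): δ = 121.78°  ·
  (1,2): δ = 62.11°  ·
  (1,3): δ = 11.02°  ✓
  (2,3): δ = 106.87°  ·
antipodal pairs: 2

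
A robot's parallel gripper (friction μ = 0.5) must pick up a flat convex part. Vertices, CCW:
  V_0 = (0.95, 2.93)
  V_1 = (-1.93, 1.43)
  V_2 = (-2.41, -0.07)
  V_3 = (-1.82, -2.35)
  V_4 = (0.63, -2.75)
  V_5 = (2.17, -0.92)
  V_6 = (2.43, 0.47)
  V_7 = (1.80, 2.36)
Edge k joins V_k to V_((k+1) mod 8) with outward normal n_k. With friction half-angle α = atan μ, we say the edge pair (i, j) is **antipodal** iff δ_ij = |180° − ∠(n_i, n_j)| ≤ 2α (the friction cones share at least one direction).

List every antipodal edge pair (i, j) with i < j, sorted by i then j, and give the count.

α = atan 0.5 = 26.57°;  2α = 53.13°
n_0 = (-0.4619, +0.8869)
n_1 = (-0.9524, +0.3048)
n_2 = (-0.9681, -0.2505)
n_3 = (-0.1611, -0.9869)
n_4 = (+0.7651, -0.6439)
n_5 = (+0.9830, -0.1839)
n_6 = (+0.9487, +0.3162)
n_7 = (+0.5570, +0.8305)
  (0,1): δ = 135.26°  ·
  (0,2): δ = 103.00°  ·
  (0,3): δ = 36.78°  ✓
  (0,4): δ = 22.41°  ✓
  (0,5): δ = 51.89°  ✓
  (0,6): δ = 80.92°  ·
  (0,7): δ = 118.64°  ·
  (1,2): δ = 147.75°  ·
  (1,3): δ = 81.53°  ·
  (1,4): δ = 22.34°  ✓
  (1,5): δ = 7.15°  ✓
  (1,6): δ = 36.18°  ✓
  (1,7): δ = 73.90°  ·
  (2,3): δ = 113.78°  ·
  (2,4): δ = 54.59°  ·
  (2,5): δ = 25.10°  ✓
  (2,6): δ = 3.93°  ✓
  (2,7): δ = 41.65°  ✓
  (3,4): δ = 120.81°  ·
  (3,5): δ = 91.32°  ·
  (3,6): δ = 62.29°  ·
  (3,7): δ = 24.57°  ✓
  (4,5): δ = 150.51°  ·
  (4,6): δ = 121.48°  ·
  (4,7): δ = 83.76°  ·
  (5,6): δ = 150.97°  ·
  (5,7): δ = 113.25°  ·
  (6,7): δ = 142.28°  ·
antipodal pairs: 10

count = 10; pairs: (0,3), (0,4), (0,5), (1,4), (1,5), (1,6), (2,5), (2,6), (2,7), (3,7)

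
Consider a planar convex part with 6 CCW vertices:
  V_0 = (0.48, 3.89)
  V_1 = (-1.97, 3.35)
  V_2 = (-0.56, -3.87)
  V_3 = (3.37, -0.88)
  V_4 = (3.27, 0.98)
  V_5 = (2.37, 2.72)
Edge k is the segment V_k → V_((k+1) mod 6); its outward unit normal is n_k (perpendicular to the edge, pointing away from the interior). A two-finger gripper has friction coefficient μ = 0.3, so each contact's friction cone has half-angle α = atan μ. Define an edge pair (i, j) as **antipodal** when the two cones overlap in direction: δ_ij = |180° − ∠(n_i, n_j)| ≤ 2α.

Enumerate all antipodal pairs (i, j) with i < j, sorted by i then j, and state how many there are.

α = atan 0.3 = 16.70°;  2α = 33.40°
n_0 = (-0.2152, +0.9766)
n_1 = (-0.9815, -0.1917)
n_2 = (+0.6055, -0.7958)
n_3 = (+0.9986, +0.0537)
n_4 = (+0.8882, +0.4594)
n_5 = (+0.5264, +0.8503)
  (0,1): δ = 91.38°  ·
  (0,2): δ = 24.83°  ✓
  (0,3): δ = 80.65°  ·
  (0,4): δ = 104.92°  ·
  (0,5): δ = 135.81°  ·
  (1,2): δ = 63.79°  ·
  (1,3): δ = 7.97°  ✓
  (1,4): δ = 16.30°  ✓
  (1,5): δ = 47.19°  ·
  (2,3): δ = 124.19°  ·
  (2,4): δ = 99.91°  ·
  (2,5): δ = 69.02°  ·
  (3,4): δ = 155.73°  ·
  (3,5): δ = 124.84°  ·
  (4,5): δ = 149.11°  ·
antipodal pairs: 3

count = 3; pairs: (0,2), (1,3), (1,4)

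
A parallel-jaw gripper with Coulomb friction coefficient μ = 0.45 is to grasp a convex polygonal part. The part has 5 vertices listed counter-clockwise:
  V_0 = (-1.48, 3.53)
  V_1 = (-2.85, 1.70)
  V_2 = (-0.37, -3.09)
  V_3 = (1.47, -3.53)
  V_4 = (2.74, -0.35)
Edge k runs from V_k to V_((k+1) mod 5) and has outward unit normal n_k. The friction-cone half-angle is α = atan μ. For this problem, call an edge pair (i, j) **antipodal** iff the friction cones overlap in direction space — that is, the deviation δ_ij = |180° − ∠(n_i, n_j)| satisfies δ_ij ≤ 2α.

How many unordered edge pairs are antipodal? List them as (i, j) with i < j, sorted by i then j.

α = atan 0.45 = 24.23°;  2α = 48.46°
n_0 = (-0.8005, +0.5993)
n_1 = (-0.8880, -0.4598)
n_2 = (-0.2326, -0.9726)
n_3 = (+0.9287, -0.3709)
n_4 = (+0.6768, +0.7361)
  (0,1): δ = 115.81°  ·
  (0,2): δ = 66.63°  ·
  (0,3): δ = 15.05°  ✓
  (0,4): δ = 84.22°  ·
  (1,2): δ = 130.82°  ·
  (1,3): δ = 49.14°  ·
  (1,4): δ = 20.03°  ✓
  (2,3): δ = 98.32°  ·
  (2,4): δ = 29.15°  ✓
  (3,4): δ = 110.83°  ·
antipodal pairs: 3

count = 3; pairs: (0,3), (1,4), (2,4)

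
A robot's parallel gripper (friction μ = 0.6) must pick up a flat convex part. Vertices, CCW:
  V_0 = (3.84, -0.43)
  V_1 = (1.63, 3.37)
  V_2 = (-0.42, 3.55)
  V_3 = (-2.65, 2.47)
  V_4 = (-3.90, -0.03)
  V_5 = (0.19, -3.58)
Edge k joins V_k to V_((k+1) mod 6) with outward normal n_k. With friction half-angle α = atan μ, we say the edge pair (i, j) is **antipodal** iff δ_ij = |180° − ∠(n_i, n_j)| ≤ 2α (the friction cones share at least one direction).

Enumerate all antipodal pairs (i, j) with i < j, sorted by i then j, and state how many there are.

count = 6; pairs: (0,3), (0,4), (1,4), (1,5), (2,5), (3,5)

α = atan 0.6 = 30.96°;  2α = 61.93°
n_0 = (+0.8644, +0.5027)
n_1 = (+0.0875, +0.9962)
n_2 = (-0.4359, +0.9000)
n_3 = (-0.8944, +0.4472)
n_4 = (-0.6555, -0.7552)
n_5 = (+0.6533, -0.7571)
  (0,1): δ = 125.20°  ·
  (0,2): δ = 94.34°  ·
  (0,3): δ = 56.75°  ✓
  (0,4): δ = 18.86°  ✓
  (0,5): δ = 100.61°  ·
  (1,2): δ = 149.14°  ·
  (1,3): δ = 111.55°  ·
  (1,4): δ = 35.94°  ✓
  (1,5): δ = 45.81°  ✓
  (2,3): δ = 142.41°  ·
  (2,4): δ = 66.80°  ·
  (2,5): δ = 14.95°  ✓
  (3,4): δ = 104.39°  ·
  (3,5): δ = 22.64°  ✓
  (4,5): δ = 98.25°  ·
antipodal pairs: 6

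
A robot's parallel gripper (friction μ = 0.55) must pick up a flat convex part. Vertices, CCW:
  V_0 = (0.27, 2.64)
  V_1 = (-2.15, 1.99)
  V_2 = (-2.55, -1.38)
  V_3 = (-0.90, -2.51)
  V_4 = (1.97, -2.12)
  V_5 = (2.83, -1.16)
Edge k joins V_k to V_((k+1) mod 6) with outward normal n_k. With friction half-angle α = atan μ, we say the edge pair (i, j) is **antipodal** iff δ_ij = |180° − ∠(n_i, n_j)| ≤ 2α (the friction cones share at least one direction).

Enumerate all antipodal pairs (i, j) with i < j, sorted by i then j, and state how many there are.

count = 6; pairs: (0,2), (0,3), (0,4), (1,4), (1,5), (2,5)

α = atan 0.55 = 28.81°;  2α = 57.62°
n_0 = (-0.2594, +0.9658)
n_1 = (-0.9930, +0.1179)
n_2 = (-0.5650, -0.8251)
n_3 = (+0.1347, -0.9909)
n_4 = (+0.7448, -0.6672)
n_5 = (+0.8294, +0.5587)
  (0,1): δ = 111.80°  ·
  (0,2): δ = 49.44°  ✓
  (0,3): δ = 7.30°  ✓
  (0,4): δ = 33.11°  ✓
  (0,5): δ = 108.93°  ·
  (1,2): δ = 117.64°  ·
  (1,3): δ = 75.49°  ·
  (1,4): δ = 35.09°  ✓
  (1,5): δ = 40.74°  ✓
  (2,3): δ = 137.86°  ·
  (2,4): δ = 97.45°  ·
  (2,5): δ = 21.63°  ✓
  (3,4): δ = 139.59°  ·
  (3,5): δ = 63.77°  ·
  (4,5): δ = 104.18°  ·
antipodal pairs: 6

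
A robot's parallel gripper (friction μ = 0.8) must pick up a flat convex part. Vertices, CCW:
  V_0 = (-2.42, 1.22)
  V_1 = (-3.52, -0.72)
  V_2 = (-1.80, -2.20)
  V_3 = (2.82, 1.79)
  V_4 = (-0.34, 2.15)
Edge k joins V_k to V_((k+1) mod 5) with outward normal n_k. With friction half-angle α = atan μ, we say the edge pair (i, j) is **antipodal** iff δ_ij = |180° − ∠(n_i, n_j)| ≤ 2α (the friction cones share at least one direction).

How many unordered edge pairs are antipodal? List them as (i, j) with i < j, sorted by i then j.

count = 5; pairs: (0,2), (1,3), (1,4), (2,3), (2,4)

α = atan 0.8 = 38.66°;  2α = 77.32°
n_0 = (-0.8699, +0.4932)
n_1 = (-0.6522, -0.7580)
n_2 = (+0.6536, -0.7568)
n_3 = (+0.1132, +0.9936)
n_4 = (-0.4082, +0.9129)
  (0,1): δ = 101.16°  ·
  (0,2): δ = 19.63°  ✓
  (0,3): δ = 113.05°  ·
  (0,4): δ = 143.64°  ·
  (1,2): δ = 98.47°  ·
  (1,3): δ = 34.21°  ✓
  (1,4): δ = 64.80°  ✓
  (2,3): δ = 47.31°  ✓
  (2,4): δ = 16.72°  ✓
  (3,4): δ = 149.41°  ·
antipodal pairs: 5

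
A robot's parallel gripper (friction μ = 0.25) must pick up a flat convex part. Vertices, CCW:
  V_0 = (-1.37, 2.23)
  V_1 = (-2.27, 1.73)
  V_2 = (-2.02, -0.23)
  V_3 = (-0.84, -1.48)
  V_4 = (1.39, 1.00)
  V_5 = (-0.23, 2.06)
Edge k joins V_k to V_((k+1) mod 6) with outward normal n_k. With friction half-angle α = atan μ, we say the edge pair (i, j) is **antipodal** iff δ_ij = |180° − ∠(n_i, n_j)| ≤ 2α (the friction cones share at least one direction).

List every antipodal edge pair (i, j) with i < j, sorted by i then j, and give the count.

count = 2; pairs: (0,3), (2,4)

α = atan 0.25 = 14.04°;  2α = 28.07°
n_0 = (-0.4856, +0.8742)
n_1 = (-0.9920, -0.1265)
n_2 = (-0.7272, -0.6865)
n_3 = (+0.7436, -0.6686)
n_4 = (+0.5475, +0.8368)
n_5 = (+0.1475, +0.9891)
  (0,1): δ = 111.79°  ·
  (0,2): δ = 75.70°  ·
  (0,3): δ = 18.98°  ✓
  (0,4): δ = 117.75°  ·
  (0,5): δ = 142.46°  ·
  (1,2): δ = 143.92°  ·
  (1,3): δ = 49.23°  ·
  (1,4): δ = 49.53°  ·
  (1,5): δ = 74.25°  ·
  (2,3): δ = 85.31°  ·
  (2,4): δ = 13.45°  ✓
  (2,5): δ = 38.17°  ·
  (3,4): δ = 81.24°  ·
  (3,5): δ = 56.52°  ·
  (4,5): δ = 155.28°  ·
antipodal pairs: 2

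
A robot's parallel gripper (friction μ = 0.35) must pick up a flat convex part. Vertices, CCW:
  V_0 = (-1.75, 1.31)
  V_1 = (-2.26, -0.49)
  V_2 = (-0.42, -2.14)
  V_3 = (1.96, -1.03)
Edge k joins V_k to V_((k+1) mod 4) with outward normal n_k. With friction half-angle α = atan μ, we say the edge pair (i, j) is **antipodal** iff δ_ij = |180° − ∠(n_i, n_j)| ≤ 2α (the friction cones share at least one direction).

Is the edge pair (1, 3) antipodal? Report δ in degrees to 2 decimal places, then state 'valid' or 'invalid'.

δ = 9.64°, valid

α = atan 0.35 = 19.29°;  2α = 38.58°
edge 1: e_1 = (+1.84, -1.65);  n_1 = (-0.6676, -0.7445)
edge 3: e_3 = (-3.71, +2.34);  n_3 = (+0.5335, +0.8458)
∠(n_1, n_3) = 170.36°
δ = |180° − 170.36°| = 9.64°
9.64° ≤ 2α = 38.58°  →  valid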